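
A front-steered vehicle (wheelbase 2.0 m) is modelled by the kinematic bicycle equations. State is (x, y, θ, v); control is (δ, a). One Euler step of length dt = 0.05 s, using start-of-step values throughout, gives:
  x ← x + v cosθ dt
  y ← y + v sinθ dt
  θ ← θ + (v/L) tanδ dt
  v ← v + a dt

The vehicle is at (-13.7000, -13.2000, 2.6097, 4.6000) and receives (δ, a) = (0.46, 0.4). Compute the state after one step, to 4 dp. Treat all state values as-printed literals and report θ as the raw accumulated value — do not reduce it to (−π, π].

(-13.8982, -13.0834, 2.6667, 4.6200)

x' = -13.7000 + 4.6000·cos(2.6097)·0.05 = -13.8982
y' = -13.2000 + 4.6000·sin(2.6097)·0.05 = -13.0834
θ' = 2.6097 + (4.6000/2.0)·tan(0.46)·0.05 = 2.6667
v' = 4.6000 + 0.4000·0.05 = 4.6200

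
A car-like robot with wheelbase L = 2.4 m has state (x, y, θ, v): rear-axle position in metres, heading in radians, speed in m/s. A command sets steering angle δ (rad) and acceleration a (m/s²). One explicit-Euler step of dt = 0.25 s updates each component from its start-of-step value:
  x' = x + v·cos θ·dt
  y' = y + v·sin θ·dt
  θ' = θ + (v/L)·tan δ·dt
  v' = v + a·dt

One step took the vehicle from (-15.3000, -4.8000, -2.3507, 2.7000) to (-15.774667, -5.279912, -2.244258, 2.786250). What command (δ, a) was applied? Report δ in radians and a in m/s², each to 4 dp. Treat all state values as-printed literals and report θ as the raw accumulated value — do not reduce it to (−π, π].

a = (v'−v)/dt = (0.086250)/0.25 = 0.3450
Δθ = θ'−θ = 0.106442;  (v·dt/L) = 2.7000·0.25/2.4 = 0.281250
tan δ = Δθ·L/(v·dt) = 0.378460  →  δ = 0.3618

δ = 0.3618, a = 0.3450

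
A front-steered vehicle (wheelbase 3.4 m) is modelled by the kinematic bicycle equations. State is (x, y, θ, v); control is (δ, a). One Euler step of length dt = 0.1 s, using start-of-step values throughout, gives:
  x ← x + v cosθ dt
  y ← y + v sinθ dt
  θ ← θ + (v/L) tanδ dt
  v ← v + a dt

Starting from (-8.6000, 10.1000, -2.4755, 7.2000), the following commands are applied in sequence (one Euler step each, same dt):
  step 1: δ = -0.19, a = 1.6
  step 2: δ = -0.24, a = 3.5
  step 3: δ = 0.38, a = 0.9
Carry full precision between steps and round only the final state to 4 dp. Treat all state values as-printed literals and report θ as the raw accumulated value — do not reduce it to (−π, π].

(-10.4109, 8.8066, -2.4786, 7.8000)

after step 1 (δ=-0.19, a=1.6): (-9.166094, 9.655099, -2.516227, 7.360000)
after step 2 (δ=-0.24, a=3.5): (-9.762805, 9.224249, -2.569201, 7.710000)
after step 3 (δ=0.38, a=0.9): (-10.410914, 8.806641, -2.478628, 7.800000)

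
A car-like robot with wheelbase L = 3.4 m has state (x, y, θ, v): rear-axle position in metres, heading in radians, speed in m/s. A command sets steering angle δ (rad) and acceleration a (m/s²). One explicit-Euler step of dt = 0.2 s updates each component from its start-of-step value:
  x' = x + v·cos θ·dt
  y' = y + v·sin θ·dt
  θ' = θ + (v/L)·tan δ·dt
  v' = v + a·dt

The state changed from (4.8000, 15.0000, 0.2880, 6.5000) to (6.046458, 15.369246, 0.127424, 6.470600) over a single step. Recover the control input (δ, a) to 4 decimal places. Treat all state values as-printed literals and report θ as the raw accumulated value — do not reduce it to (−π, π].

a = (v'−v)/dt = (-0.029400)/0.2 = -0.1470
Δθ = θ'−θ = -0.160576;  (v·dt/L) = 6.5000·0.2/3.4 = 0.382353
tan δ = Δθ·L/(v·dt) = -0.419968  →  δ = -0.3976

δ = -0.3976, a = -0.1470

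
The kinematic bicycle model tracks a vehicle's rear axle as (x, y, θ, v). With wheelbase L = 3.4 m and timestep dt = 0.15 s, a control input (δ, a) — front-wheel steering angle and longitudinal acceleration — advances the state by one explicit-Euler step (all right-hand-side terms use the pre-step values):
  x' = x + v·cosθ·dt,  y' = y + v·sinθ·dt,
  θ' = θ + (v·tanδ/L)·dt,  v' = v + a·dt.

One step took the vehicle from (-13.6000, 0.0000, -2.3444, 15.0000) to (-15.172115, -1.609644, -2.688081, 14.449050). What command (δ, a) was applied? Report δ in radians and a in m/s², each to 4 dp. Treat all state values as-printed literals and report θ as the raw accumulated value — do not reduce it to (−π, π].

δ = -0.4790, a = -3.6730

a = (v'−v)/dt = (-0.550950)/0.15 = -3.6730
Δθ = θ'−θ = -0.343681;  (v·dt/L) = 15.0000·0.15/3.4 = 0.661765
tan δ = Δθ·L/(v·dt) = -0.519340  →  δ = -0.4790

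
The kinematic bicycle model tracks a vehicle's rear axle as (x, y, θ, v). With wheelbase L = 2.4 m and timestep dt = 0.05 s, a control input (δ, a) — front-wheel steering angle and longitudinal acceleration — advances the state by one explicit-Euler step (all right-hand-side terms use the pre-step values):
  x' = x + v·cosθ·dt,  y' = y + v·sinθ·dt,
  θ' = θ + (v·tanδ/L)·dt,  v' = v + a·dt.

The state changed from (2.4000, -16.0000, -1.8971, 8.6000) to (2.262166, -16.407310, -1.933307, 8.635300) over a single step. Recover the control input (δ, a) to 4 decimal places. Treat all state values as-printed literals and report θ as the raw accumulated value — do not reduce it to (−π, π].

a = (v'−v)/dt = (0.035300)/0.05 = 0.7060
Δθ = θ'−θ = -0.036207;  (v·dt/L) = 8.6000·0.05/2.4 = 0.179167
tan δ = Δθ·L/(v·dt) = -0.202086  →  δ = -0.1994

δ = -0.1994, a = 0.7060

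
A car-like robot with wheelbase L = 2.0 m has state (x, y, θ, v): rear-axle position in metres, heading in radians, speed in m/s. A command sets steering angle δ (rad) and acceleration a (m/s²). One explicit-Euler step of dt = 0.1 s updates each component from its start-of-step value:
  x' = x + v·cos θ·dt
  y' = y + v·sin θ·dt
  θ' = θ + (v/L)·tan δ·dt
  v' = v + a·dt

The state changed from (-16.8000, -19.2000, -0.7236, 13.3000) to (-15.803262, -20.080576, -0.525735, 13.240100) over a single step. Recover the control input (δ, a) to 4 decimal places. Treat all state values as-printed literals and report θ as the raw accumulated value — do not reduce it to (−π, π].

δ = 0.2892, a = -0.5990

a = (v'−v)/dt = (-0.059900)/0.1 = -0.5990
Δθ = θ'−θ = 0.197865;  (v·dt/L) = 13.3000·0.1/2.0 = 0.665000
tan δ = Δθ·L/(v·dt) = 0.297541  →  δ = 0.2892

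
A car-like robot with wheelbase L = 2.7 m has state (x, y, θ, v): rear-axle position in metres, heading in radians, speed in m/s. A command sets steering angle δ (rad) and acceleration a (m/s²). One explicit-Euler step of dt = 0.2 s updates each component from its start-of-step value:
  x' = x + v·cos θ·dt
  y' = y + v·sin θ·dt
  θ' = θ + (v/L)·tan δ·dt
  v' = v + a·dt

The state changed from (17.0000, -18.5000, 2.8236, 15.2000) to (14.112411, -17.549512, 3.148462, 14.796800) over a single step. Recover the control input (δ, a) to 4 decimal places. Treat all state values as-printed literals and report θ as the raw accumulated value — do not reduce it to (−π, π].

a = (v'−v)/dt = (-0.403200)/0.2 = -2.0160
Δθ = θ'−θ = 0.324862;  (v·dt/L) = 15.2000·0.2/2.7 = 1.125926
tan δ = Δθ·L/(v·dt) = 0.288529  →  δ = 0.2809

δ = 0.2809, a = -2.0160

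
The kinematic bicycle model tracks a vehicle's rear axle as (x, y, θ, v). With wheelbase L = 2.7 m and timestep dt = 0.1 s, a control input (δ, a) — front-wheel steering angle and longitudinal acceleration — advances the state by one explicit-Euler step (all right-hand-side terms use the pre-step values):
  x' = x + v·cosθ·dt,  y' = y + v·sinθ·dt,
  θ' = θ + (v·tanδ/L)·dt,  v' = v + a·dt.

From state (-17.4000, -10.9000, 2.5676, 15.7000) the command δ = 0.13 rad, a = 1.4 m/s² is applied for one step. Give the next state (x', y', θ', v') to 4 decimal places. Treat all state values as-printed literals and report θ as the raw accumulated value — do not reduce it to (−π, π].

(-18.7184, -10.0475, 2.6436, 15.8400)

x' = -17.4000 + 15.7000·cos(2.5676)·0.1 = -18.7184
y' = -10.9000 + 15.7000·sin(2.5676)·0.1 = -10.0475
θ' = 2.5676 + (15.7000/2.7)·tan(0.13)·0.1 = 2.6436
v' = 15.7000 + 1.4000·0.1 = 15.8400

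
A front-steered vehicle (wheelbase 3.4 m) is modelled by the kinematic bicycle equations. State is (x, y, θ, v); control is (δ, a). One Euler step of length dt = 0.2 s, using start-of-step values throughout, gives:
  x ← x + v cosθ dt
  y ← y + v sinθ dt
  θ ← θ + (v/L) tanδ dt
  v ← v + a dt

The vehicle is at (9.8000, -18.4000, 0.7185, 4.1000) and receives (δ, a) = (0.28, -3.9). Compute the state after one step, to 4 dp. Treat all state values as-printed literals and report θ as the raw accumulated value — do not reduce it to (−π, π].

(10.4173, -17.8602, 0.7879, 3.3200)

x' = 9.8000 + 4.1000·cos(0.7185)·0.2 = 10.4173
y' = -18.4000 + 4.1000·sin(0.7185)·0.2 = -17.8602
θ' = 0.7185 + (4.1000/3.4)·tan(0.28)·0.2 = 0.7879
v' = 4.1000 − 3.9000·0.2 = 3.3200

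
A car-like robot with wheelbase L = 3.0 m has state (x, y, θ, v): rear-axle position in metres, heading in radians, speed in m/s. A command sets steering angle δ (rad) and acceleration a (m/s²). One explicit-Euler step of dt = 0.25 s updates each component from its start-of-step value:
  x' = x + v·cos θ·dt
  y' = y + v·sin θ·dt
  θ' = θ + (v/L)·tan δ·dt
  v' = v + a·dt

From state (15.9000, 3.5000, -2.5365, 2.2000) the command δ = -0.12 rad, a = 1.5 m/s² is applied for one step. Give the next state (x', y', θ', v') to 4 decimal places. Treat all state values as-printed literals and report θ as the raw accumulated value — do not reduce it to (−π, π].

x' = 15.9000 + 2.2000·cos(-2.5365)·0.25 = 15.4477
y' = 3.5000 + 2.2000·sin(-2.5365)·0.25 = 3.1871
θ' = -2.5365 + (2.2000/3.0)·tan(-0.12)·0.25 = -2.5586
v' = 2.2000 + 1.5000·0.25 = 2.5750

(15.4477, 3.1871, -2.5586, 2.5750)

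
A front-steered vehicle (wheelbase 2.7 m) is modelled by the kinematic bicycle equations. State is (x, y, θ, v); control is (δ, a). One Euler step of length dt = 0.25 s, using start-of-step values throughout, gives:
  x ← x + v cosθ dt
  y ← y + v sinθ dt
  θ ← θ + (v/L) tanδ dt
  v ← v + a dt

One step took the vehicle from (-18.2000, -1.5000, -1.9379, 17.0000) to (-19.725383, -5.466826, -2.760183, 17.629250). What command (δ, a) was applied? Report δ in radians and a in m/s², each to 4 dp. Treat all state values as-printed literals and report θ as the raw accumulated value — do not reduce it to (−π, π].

a = (v'−v)/dt = (0.629250)/0.25 = 2.5170
Δθ = θ'−θ = -0.822283;  (v·dt/L) = 17.0000·0.25/2.7 = 1.574074
tan δ = Δθ·L/(v·dt) = -0.522392  →  δ = -0.4814

δ = -0.4814, a = 2.5170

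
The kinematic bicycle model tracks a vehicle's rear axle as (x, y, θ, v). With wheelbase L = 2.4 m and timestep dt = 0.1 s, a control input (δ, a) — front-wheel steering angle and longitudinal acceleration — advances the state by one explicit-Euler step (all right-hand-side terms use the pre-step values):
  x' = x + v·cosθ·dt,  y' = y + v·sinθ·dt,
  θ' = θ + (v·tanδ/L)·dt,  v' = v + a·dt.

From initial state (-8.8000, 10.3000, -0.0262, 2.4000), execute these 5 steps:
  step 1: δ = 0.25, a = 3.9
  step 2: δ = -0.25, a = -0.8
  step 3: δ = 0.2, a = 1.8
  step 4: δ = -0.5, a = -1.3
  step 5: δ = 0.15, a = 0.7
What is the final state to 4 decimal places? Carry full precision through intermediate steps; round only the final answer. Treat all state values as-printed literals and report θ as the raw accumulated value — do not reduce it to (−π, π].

(-7.4460, 10.2630, -0.0559, 2.8300)

after step 1 (δ=0.25, a=3.9): (-8.560082, 10.293713, -0.000666, 2.790000)
after step 2 (δ=-0.25, a=-0.8): (-8.281082, 10.293527, -0.030349, 2.710000)
after step 3 (δ=0.2, a=1.8): (-8.010207, 10.285304, -0.007460, 2.890000)
after step 4 (δ=-0.5, a=-1.3): (-7.721215, 10.283148, -0.073244, 2.760000)
after step 5 (δ=0.15, a=0.7): (-7.445955, 10.262950, -0.055863, 2.830000)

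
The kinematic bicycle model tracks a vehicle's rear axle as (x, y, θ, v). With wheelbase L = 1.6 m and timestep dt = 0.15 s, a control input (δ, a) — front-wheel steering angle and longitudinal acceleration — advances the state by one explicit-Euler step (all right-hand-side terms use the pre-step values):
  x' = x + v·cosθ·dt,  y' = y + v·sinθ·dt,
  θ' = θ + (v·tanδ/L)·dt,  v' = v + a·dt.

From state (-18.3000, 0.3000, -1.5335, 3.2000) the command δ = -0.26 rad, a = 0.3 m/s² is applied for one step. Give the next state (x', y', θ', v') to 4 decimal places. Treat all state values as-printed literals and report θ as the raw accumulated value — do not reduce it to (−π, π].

(-18.2821, -0.1797, -1.6133, 3.2450)

x' = -18.3000 + 3.2000·cos(-1.5335)·0.15 = -18.2821
y' = 0.3000 + 3.2000·sin(-1.5335)·0.15 = -0.1797
θ' = -1.5335 + (3.2000/1.6)·tan(-0.26)·0.15 = -1.6133
v' = 3.2000 + 0.3000·0.15 = 3.2450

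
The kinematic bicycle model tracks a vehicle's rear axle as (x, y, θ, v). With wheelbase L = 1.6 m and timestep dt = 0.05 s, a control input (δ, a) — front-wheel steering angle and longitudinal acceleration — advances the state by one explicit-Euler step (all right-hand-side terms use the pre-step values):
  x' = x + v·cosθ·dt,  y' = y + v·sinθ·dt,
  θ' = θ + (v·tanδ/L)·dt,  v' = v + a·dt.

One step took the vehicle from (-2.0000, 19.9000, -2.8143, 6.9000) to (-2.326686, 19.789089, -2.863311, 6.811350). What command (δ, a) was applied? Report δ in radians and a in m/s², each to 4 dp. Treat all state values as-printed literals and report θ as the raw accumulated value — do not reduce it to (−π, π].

a = (v'−v)/dt = (-0.088650)/0.05 = -1.7730
Δθ = θ'−θ = -0.049011;  (v·dt/L) = 6.9000·0.05/1.6 = 0.215625
tan δ = Δθ·L/(v·dt) = -0.227297  →  δ = -0.2235

δ = -0.2235, a = -1.7730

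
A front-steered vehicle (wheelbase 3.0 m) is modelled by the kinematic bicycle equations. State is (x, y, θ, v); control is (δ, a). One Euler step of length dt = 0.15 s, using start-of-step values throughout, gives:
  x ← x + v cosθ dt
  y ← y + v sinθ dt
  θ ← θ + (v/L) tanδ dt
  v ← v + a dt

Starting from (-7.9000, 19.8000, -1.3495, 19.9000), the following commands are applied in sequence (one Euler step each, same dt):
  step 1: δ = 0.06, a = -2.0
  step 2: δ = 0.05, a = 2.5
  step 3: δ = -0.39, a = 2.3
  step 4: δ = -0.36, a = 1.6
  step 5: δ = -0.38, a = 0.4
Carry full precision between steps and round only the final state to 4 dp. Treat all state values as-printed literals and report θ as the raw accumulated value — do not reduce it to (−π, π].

after step 1 (δ=0.06, a=-2.0): (-7.244809, 16.887793, -1.289728, 19.600000)
after step 2 (δ=0.05, a=2.5): (-6.429306, 14.063159, -1.240687, 19.975000)
after step 3 (δ=-0.39, a=2.3): (-5.458083, 11.228686, -1.651228, 20.320000)
after step 4 (δ=-0.36, a=1.6): (-5.702976, 8.190540, -2.033654, 20.560000)
after step 5 (δ=-0.38, a=0.4): (-7.080003, 5.431037, -2.444250, 20.620000)

(-7.0800, 5.4310, -2.4443, 20.6200)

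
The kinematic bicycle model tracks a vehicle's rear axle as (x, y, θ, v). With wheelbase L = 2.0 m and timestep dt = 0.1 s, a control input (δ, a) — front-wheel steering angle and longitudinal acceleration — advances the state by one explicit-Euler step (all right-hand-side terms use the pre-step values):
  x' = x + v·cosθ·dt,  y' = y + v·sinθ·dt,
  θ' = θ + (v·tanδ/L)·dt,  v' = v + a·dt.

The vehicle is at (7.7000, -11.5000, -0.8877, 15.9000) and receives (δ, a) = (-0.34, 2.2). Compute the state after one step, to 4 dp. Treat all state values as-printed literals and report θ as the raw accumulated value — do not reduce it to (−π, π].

x' = 7.7000 + 15.9000·cos(-0.8877)·0.1 = 8.7036
y' = -11.5000 + 15.9000·sin(-0.8877)·0.1 = -12.7332
θ' = -0.8877 + (15.9000/2.0)·tan(-0.34)·0.1 = -1.1689
v' = 15.9000 + 2.2000·0.1 = 16.1200

(8.7036, -12.7332, -1.1689, 16.1200)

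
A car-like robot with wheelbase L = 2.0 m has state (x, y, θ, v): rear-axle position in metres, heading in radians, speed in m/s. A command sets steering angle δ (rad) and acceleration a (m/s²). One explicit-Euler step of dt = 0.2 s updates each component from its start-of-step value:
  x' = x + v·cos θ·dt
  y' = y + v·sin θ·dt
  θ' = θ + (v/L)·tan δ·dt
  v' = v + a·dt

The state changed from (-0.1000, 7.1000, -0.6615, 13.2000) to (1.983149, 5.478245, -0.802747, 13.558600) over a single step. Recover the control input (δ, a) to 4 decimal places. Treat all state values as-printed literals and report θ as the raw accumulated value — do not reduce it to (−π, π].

δ = -0.1066, a = 1.7930

a = (v'−v)/dt = (0.358600)/0.2 = 1.7930
Δθ = θ'−θ = -0.141247;  (v·dt/L) = 13.2000·0.2/2.0 = 1.320000
tan δ = Δθ·L/(v·dt) = -0.107005  →  δ = -0.1066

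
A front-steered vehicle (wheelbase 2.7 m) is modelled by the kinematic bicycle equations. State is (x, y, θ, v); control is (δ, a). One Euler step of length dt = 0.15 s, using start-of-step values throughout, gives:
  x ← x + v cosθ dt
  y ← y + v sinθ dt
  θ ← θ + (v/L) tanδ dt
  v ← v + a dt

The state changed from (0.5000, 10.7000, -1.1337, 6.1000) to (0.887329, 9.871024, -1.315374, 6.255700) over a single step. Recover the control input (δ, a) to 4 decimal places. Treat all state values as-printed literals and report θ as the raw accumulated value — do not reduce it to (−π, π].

δ = -0.4921, a = 1.0380

a = (v'−v)/dt = (0.155700)/0.15 = 1.0380
Δθ = θ'−θ = -0.181674;  (v·dt/L) = 6.1000·0.15/2.7 = 0.338889
tan δ = Δθ·L/(v·dt) = -0.536087  →  δ = -0.4921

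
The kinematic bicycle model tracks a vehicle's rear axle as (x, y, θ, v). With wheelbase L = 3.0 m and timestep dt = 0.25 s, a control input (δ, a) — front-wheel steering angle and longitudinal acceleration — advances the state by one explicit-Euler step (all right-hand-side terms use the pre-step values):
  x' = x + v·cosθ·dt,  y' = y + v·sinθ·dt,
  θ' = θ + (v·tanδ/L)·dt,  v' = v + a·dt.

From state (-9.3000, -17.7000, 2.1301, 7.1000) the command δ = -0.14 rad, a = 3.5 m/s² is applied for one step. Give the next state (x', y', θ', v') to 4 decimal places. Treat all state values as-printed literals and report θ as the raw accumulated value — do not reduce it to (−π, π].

x' = -9.3000 + 7.1000·cos(2.1301)·0.25 = -10.2418
y' = -17.7000 + 7.1000·sin(2.1301)·0.25 = -16.1955
θ' = 2.1301 + (7.1000/3.0)·tan(-0.14)·0.25 = 2.0467
v' = 7.1000 + 3.5000·0.25 = 7.9750

(-10.2418, -16.1955, 2.0467, 7.9750)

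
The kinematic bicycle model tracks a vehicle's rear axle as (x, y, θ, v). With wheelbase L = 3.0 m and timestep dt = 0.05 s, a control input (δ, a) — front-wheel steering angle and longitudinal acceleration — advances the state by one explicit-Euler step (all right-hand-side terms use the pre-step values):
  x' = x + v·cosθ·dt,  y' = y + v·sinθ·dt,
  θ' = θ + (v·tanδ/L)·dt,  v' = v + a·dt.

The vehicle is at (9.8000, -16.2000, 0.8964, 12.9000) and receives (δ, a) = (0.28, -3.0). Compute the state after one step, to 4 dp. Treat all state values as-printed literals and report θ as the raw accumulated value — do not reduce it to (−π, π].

(10.2028, -15.6962, 0.9582, 12.7500)

x' = 9.8000 + 12.9000·cos(0.8964)·0.05 = 10.2028
y' = -16.2000 + 12.9000·sin(0.8964)·0.05 = -15.6962
θ' = 0.8964 + (12.9000/3.0)·tan(0.28)·0.05 = 0.9582
v' = 12.9000 − 3.0000·0.05 = 12.7500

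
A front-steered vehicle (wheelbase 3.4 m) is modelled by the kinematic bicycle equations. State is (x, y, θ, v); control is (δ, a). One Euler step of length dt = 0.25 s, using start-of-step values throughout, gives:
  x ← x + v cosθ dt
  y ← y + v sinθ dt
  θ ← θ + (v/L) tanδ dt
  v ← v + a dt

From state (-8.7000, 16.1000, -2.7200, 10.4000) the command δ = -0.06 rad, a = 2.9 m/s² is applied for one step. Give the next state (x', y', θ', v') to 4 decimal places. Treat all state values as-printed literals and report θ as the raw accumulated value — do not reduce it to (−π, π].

x' = -8.7000 + 10.4000·cos(-2.7200)·0.25 = -11.0723
y' = 16.1000 + 10.4000·sin(-2.7200)·0.25 = 15.0360
θ' = -2.7200 + (10.4000/3.4)·tan(-0.06)·0.25 = -2.7659
v' = 10.4000 + 2.9000·0.25 = 11.1250

(-11.0723, 15.0360, -2.7659, 11.1250)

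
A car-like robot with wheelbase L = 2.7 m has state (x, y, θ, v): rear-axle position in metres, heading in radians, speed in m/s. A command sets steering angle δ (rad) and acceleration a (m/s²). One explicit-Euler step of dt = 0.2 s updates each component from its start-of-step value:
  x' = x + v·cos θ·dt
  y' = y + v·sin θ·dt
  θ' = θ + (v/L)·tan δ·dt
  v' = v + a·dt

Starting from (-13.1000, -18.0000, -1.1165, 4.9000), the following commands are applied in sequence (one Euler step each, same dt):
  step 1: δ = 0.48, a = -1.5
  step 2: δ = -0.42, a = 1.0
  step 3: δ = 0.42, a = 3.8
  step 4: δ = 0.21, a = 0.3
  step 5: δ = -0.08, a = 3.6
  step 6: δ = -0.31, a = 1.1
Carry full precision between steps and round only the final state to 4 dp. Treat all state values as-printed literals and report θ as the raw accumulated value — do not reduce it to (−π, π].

after step 1 (δ=0.48, a=-1.5): (-12.669946, -18.880599, -0.927538, 4.600000)
after step 2 (δ=-0.42, a=1.0): (-12.118125, -19.616732, -1.079703, 4.800000)
after step 3 (δ=0.42, a=3.8): (-11.665398, -20.463277, -0.920922, 5.560000)
after step 4 (δ=0.21, a=0.3): (-10.992542, -21.348607, -0.833139, 5.620000)
after step 5 (δ=-0.08, a=3.6): (-10.236588, -22.180419, -0.866513, 6.340000)
after step 6 (δ=-0.31, a=1.1): (-9.415574, -23.146731, -1.016949, 6.560000)

(-9.4156, -23.1467, -1.0169, 6.5600)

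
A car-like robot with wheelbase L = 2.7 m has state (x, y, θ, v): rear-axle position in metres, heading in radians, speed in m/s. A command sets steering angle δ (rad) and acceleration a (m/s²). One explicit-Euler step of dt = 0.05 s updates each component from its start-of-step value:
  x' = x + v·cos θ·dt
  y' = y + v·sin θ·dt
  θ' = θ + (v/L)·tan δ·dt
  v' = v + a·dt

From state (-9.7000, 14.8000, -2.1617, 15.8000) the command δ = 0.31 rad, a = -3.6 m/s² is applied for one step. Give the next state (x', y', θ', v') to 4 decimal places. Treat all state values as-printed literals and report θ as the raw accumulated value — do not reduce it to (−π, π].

(-10.1401, 14.1440, -2.0680, 15.6200)

x' = -9.7000 + 15.8000·cos(-2.1617)·0.05 = -10.1401
y' = 14.8000 + 15.8000·sin(-2.1617)·0.05 = 14.1440
θ' = -2.1617 + (15.8000/2.7)·tan(0.31)·0.05 = -2.0680
v' = 15.8000 − 3.6000·0.05 = 15.6200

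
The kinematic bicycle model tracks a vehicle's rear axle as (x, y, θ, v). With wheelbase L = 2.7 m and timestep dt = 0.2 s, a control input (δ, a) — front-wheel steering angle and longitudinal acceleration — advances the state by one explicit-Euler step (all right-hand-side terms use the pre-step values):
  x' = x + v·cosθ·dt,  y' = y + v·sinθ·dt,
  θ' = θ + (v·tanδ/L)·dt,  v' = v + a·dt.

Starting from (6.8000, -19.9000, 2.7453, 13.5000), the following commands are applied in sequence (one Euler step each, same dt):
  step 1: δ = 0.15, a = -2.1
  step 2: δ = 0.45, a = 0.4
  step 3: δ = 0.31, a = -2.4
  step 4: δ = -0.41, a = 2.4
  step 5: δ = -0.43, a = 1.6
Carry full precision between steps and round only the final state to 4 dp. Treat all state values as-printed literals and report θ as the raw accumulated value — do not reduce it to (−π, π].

(-5.5877, -20.4310, 2.8214, 13.4800)

after step 1 (δ=0.15, a=-2.1): (4.309254, -18.857797, 2.896435, 13.080000)
after step 2 (δ=0.45, a=0.4): (1.771475, -18.222870, 3.364462, 13.160000)
after step 3 (δ=0.31, a=-2.4): (-0.795428, -18.804618, 3.676722, 12.680000)
after step 4 (δ=-0.41, a=2.4): (-2.976903, -20.097857, 3.268491, 13.160000)
after step 5 (δ=-0.43, a=1.6): (-5.587739, -20.430957, 2.821420, 13.480000)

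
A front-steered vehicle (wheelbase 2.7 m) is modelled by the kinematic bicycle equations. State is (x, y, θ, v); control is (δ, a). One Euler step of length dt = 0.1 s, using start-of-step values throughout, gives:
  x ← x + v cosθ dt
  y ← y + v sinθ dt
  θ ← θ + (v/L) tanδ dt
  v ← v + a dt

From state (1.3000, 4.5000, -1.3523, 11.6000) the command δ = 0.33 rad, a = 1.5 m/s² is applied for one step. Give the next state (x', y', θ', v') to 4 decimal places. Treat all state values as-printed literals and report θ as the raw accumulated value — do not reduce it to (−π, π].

(1.5514, 3.3676, -1.2051, 11.7500)

x' = 1.3000 + 11.6000·cos(-1.3523)·0.1 = 1.5514
y' = 4.5000 + 11.6000·sin(-1.3523)·0.1 = 3.3676
θ' = -1.3523 + (11.6000/2.7)·tan(0.33)·0.1 = -1.2051
v' = 11.6000 + 1.5000·0.1 = 11.7500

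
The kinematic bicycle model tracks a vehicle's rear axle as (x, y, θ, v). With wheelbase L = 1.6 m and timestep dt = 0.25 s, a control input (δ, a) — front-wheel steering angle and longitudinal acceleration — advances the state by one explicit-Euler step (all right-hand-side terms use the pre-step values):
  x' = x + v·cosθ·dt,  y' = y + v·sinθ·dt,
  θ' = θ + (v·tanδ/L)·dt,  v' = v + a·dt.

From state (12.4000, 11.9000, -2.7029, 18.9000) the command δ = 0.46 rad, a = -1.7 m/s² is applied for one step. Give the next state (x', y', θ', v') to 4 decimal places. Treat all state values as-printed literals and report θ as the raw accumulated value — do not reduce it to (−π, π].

(8.1224, 9.8930, -1.2398, 18.4750)

x' = 12.4000 + 18.9000·cos(-2.7029)·0.25 = 8.1224
y' = 11.9000 + 18.9000·sin(-2.7029)·0.25 = 9.8930
θ' = -2.7029 + (18.9000/1.6)·tan(0.46)·0.25 = -1.2398
v' = 18.9000 − 1.7000·0.25 = 18.4750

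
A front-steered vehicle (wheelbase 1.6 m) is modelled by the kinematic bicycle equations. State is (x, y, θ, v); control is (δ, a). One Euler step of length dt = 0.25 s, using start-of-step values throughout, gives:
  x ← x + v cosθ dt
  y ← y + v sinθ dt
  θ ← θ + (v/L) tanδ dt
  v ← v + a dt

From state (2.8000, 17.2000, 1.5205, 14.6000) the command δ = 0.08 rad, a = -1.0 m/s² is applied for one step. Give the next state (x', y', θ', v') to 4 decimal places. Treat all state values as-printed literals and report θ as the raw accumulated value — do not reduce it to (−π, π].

(2.9835, 20.8454, 1.7034, 14.3500)

x' = 2.8000 + 14.6000·cos(1.5205)·0.25 = 2.9835
y' = 17.2000 + 14.6000·sin(1.5205)·0.25 = 20.8454
θ' = 1.5205 + (14.6000/1.6)·tan(0.08)·0.25 = 1.7034
v' = 14.6000 − 1.0000·0.25 = 14.3500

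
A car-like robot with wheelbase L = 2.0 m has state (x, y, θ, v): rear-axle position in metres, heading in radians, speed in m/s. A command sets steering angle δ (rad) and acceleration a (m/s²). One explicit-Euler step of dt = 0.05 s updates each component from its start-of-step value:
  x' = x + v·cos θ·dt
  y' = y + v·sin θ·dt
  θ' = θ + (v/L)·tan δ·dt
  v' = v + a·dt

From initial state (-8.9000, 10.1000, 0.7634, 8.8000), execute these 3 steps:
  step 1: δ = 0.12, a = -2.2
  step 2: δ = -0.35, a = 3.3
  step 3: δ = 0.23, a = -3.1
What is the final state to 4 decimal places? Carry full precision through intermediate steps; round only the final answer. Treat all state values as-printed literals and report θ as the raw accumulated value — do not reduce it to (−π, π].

(-7.9407, 11.0016, 0.7625, 8.7000)

after step 1 (δ=0.12, a=-2.2): (-8.582105, 10.404208, 0.789927, 8.690000)
after step 2 (δ=-0.35, a=3.3): (-8.276261, 10.712834, 0.710625, 8.855000)
after step 3 (δ=0.23, a=-3.1): (-7.940677, 11.001644, 0.762459, 8.700000)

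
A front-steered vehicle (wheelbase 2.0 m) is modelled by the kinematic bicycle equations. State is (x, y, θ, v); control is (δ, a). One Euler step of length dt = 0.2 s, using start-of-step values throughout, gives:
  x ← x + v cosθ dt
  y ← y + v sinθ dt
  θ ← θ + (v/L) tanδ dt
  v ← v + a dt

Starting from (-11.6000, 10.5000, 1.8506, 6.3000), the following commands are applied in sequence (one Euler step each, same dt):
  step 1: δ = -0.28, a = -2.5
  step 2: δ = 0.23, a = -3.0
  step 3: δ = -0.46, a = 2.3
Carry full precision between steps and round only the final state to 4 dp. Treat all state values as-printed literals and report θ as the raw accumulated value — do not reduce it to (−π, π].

after step 1 (δ=-0.28, a=-2.5): (-11.947970, 11.710998, 1.669441, 5.800000)
after step 2 (δ=0.23, a=-3.0): (-12.062212, 12.865359, 1.805244, 5.200000)
after step 3 (δ=-0.46, a=2.3): (-12.303810, 13.876907, 1.547611, 5.660000)

(-12.3038, 13.8769, 1.5476, 5.6600)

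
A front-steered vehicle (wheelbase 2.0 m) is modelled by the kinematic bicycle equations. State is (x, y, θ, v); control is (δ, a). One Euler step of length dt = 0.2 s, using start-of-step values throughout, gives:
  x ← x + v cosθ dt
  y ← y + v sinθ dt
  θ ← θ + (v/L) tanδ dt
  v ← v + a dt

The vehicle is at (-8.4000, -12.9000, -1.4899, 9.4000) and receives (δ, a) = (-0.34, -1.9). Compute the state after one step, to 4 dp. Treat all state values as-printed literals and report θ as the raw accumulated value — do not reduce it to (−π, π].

(-8.2481, -14.7739, -1.8224, 9.0200)

x' = -8.4000 + 9.4000·cos(-1.4899)·0.2 = -8.2481
y' = -12.9000 + 9.4000·sin(-1.4899)·0.2 = -14.7739
θ' = -1.4899 + (9.4000/2.0)·tan(-0.34)·0.2 = -1.8224
v' = 9.4000 − 1.9000·0.2 = 9.0200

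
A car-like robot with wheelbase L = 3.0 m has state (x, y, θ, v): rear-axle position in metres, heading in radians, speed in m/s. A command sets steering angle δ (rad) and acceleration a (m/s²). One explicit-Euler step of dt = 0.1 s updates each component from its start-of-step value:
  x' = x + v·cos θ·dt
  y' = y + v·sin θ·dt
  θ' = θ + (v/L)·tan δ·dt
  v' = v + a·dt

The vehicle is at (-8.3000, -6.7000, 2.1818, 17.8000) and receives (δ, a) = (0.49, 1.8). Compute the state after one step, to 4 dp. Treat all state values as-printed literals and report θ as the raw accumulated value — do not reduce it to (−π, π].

(-9.3212, -5.2421, 2.4983, 17.9800)

x' = -8.3000 + 17.8000·cos(2.1818)·0.1 = -9.3212
y' = -6.7000 + 17.8000·sin(2.1818)·0.1 = -5.2421
θ' = 2.1818 + (17.8000/3.0)·tan(0.49)·0.1 = 2.4983
v' = 17.8000 + 1.8000·0.1 = 17.9800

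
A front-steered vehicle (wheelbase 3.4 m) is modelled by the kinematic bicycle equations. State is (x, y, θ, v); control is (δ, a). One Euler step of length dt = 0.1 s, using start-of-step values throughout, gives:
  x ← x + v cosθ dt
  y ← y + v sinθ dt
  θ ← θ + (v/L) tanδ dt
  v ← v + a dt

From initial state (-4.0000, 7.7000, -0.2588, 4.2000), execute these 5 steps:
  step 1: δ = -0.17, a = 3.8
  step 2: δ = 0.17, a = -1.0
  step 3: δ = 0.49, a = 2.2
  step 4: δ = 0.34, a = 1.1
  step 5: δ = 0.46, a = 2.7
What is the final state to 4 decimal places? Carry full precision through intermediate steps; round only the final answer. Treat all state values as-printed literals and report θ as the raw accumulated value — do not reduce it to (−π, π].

(-1.7822, 7.1989, -0.0676, 5.0800)

after step 1 (δ=-0.17, a=3.8): (-3.593987, 7.592513, -0.280005, 4.580000)
after step 2 (δ=0.17, a=-1.0): (-3.153824, 7.465940, -0.256881, 4.480000)
after step 3 (δ=0.49, a=2.2): (-2.720524, 7.352119, -0.186600, 4.700000)
after step 4 (δ=0.34, a=1.1): (-2.258683, 7.264925, -0.137701, 4.810000)
after step 5 (δ=0.46, a=2.7): (-1.782236, 7.198900, -0.067609, 5.080000)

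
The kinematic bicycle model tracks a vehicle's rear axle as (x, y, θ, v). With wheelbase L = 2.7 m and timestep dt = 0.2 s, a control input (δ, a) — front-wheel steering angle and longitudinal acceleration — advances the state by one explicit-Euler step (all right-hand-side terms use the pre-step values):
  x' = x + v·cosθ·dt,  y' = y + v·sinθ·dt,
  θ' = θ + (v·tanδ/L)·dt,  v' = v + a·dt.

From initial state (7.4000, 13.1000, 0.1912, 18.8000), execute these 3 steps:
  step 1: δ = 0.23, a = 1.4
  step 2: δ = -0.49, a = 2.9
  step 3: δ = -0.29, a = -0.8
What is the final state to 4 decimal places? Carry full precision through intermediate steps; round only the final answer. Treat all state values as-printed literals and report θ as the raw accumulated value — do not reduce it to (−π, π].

after step 1 (δ=0.23, a=1.4): (11.091481, 13.814540, 0.517266, 19.080000)
after step 2 (δ=-0.49, a=2.9): (14.408250, 15.701574, -0.236589, 19.660000)
after step 3 (δ=-0.29, a=-0.8): (18.230717, 14.779961, -0.671166, 19.500000)

(18.2307, 14.7800, -0.6712, 19.5000)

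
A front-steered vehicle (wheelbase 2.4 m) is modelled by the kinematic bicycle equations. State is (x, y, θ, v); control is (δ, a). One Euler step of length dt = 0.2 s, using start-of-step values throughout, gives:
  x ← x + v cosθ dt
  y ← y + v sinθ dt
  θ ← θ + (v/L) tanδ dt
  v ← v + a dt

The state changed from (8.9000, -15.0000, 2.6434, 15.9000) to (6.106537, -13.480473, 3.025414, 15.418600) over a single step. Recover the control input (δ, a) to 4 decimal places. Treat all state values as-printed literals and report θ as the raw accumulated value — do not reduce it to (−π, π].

a = (v'−v)/dt = (-0.481400)/0.2 = -2.4070
Δθ = θ'−θ = 0.382014;  (v·dt/L) = 15.9000·0.2/2.4 = 1.325000
tan δ = Δθ·L/(v·dt) = 0.288312  →  δ = 0.2807

δ = 0.2807, a = -2.4070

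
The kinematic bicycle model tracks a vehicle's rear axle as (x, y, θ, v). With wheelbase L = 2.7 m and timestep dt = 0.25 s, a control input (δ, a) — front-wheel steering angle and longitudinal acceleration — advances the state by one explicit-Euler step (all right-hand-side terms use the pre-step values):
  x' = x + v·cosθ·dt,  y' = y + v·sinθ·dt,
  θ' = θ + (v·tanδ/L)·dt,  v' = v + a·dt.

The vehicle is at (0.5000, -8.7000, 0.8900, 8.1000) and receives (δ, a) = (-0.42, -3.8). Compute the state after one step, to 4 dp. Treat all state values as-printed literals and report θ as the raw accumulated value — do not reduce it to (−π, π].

x' = 0.5000 + 8.1000·cos(0.8900)·0.25 = 1.7746
y' = -8.7000 + 8.1000·sin(0.8900)·0.25 = -7.1264
θ' = 0.8900 + (8.1000/2.7)·tan(-0.42)·0.25 = 0.5551
v' = 8.1000 − 3.8000·0.25 = 7.1500

(1.7746, -7.1264, 0.5551, 7.1500)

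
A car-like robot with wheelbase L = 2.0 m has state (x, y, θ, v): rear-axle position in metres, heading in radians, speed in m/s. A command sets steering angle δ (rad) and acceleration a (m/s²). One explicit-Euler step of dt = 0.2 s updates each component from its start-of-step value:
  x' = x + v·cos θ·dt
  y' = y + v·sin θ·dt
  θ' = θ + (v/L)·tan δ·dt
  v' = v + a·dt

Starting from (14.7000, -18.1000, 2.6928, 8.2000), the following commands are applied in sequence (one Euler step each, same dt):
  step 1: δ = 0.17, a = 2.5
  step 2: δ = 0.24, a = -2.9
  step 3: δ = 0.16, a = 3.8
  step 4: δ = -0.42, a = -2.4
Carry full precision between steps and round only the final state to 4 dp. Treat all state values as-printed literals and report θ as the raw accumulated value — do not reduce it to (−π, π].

after step 1 (δ=0.17, a=2.5): (13.222407, -17.388440, 2.833559, 8.700000)
after step 2 (δ=0.24, a=-2.9): (11.564306, -16.860897, 3.046462, 8.120000)
after step 3 (δ=0.16, a=3.8): (9.947649, -16.706638, 3.177502, 8.880000)
after step 4 (δ=-0.42, a=-2.4): (8.172794, -16.770399, 2.780946, 8.400000)

(8.1728, -16.7704, 2.7809, 8.4000)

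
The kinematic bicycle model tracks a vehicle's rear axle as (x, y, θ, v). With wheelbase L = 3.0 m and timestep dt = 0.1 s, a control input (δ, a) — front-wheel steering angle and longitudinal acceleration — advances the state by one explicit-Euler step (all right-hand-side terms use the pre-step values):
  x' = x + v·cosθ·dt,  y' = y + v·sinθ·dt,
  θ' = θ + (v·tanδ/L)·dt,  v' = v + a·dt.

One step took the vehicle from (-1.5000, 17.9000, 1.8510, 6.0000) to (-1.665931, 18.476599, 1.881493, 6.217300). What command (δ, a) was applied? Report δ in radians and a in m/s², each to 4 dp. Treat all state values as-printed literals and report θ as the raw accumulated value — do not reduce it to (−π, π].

a = (v'−v)/dt = (0.217300)/0.1 = 2.1730
Δθ = θ'−θ = 0.030493;  (v·dt/L) = 6.0000·0.1/3.0 = 0.200000
tan δ = Δθ·L/(v·dt) = 0.152465  →  δ = 0.1513

δ = 0.1513, a = 2.1730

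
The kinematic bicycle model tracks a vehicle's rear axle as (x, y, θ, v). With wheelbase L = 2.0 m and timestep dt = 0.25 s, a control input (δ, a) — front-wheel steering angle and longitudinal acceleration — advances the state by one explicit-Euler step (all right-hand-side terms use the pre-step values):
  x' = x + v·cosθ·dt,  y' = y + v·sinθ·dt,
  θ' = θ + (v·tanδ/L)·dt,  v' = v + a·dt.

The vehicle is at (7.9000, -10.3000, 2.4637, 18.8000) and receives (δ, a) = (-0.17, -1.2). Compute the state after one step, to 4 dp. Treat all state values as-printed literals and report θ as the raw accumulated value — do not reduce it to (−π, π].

(4.2392, -7.3524, 2.0603, 18.5000)

x' = 7.9000 + 18.8000·cos(2.4637)·0.25 = 4.2392
y' = -10.3000 + 18.8000·sin(2.4637)·0.25 = -7.3524
θ' = 2.4637 + (18.8000/2.0)·tan(-0.17)·0.25 = 2.0603
v' = 18.8000 − 1.2000·0.25 = 18.5000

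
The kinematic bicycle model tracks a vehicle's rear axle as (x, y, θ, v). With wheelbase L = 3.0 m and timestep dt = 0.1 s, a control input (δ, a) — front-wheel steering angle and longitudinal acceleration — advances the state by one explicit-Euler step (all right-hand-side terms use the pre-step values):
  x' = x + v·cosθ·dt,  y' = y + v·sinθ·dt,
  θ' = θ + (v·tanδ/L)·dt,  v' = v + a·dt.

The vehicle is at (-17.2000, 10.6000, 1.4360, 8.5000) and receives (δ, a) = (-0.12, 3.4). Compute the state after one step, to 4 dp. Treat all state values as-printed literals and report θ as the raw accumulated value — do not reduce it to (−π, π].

(-17.0858, 11.4423, 1.4018, 8.8400)

x' = -17.2000 + 8.5000·cos(1.4360)·0.1 = -17.0858
y' = 10.6000 + 8.5000·sin(1.4360)·0.1 = 11.4423
θ' = 1.4360 + (8.5000/3.0)·tan(-0.12)·0.1 = 1.4018
v' = 8.5000 + 3.4000·0.1 = 8.8400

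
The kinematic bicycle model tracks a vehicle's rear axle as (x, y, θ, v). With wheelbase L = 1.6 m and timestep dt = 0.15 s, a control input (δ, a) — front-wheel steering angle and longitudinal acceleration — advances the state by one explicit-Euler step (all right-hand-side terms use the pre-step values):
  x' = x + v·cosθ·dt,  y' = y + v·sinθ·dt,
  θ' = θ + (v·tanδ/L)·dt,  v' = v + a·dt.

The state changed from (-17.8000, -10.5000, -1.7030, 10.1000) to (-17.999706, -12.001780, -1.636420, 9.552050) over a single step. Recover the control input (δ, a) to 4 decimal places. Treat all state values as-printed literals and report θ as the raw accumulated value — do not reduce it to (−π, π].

a = (v'−v)/dt = (-0.547950)/0.15 = -3.6530
Δθ = θ'−θ = 0.066580;  (v·dt/L) = 10.1000·0.15/1.6 = 0.946875
tan δ = Δθ·L/(v·dt) = 0.070316  →  δ = 0.0702

δ = 0.0702, a = -3.6530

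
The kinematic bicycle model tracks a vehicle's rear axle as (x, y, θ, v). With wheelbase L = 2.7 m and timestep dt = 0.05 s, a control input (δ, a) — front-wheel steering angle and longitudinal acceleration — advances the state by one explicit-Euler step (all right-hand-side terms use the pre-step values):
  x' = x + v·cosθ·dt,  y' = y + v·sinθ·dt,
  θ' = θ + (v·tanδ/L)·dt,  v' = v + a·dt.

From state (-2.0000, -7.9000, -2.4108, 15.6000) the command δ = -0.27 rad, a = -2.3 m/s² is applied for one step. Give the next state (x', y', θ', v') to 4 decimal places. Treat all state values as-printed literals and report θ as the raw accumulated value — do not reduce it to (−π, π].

(-2.5808, -8.4206, -2.4908, 15.4850)

x' = -2.0000 + 15.6000·cos(-2.4108)·0.05 = -2.5808
y' = -7.9000 + 15.6000·sin(-2.4108)·0.05 = -8.4206
θ' = -2.4108 + (15.6000/2.7)·tan(-0.27)·0.05 = -2.4908
v' = 15.6000 − 2.3000·0.05 = 15.4850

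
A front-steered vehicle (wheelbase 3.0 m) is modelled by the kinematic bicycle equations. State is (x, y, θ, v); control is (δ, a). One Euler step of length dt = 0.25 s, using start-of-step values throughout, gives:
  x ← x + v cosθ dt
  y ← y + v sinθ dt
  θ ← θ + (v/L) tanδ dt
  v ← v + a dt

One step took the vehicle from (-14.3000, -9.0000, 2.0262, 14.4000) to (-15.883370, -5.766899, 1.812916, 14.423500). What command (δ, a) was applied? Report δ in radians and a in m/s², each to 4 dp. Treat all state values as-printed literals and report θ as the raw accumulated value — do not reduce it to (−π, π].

δ = -0.1759, a = 0.0940

a = (v'−v)/dt = (0.023500)/0.25 = 0.0940
Δθ = θ'−θ = -0.213284;  (v·dt/L) = 14.4000·0.25/3.0 = 1.200000
tan δ = Δθ·L/(v·dt) = -0.177737  →  δ = -0.1759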